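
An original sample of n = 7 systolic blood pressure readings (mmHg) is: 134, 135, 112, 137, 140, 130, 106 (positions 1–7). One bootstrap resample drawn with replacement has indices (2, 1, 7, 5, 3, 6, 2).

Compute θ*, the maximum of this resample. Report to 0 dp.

θ* = 140

Resample values: 135, 134, 106, 140, 112, 130, 135.
Maximum = 140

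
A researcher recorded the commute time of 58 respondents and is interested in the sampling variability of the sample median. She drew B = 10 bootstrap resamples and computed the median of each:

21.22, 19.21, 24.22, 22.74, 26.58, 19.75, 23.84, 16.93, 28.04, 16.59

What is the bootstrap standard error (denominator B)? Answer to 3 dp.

SE* = 3.670

Bootstrap SE is the standard deviation of the 10 replicate medians.
Mean of replicates: (21.22 + 19.21 + 24.22 + 22.74 + 26.58 + 19.75 + 23.84 + 16.93 + 28.04 + 16.59) / 10 = 219.1200 / 10 = 21.9120
Sum of squared deviations: (−0.6920)² + (−2.7020)² + (+2.3080)² + (+0.8280)² + (+4.6680)² + (−2.1620)² + (+1.9280)² + (−4.9820)² + (+6.1280)² + (−5.3220)² = 134.6702
Variance = 134.6702 / 10 = 13.4670
SE* = √13.4670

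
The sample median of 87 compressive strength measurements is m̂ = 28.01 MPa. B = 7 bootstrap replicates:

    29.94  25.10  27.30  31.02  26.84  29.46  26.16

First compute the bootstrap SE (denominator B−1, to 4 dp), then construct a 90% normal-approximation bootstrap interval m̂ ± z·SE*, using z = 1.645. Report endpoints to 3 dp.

(24.416, 31.604)

Mean of replicates = 27.9743; sum of squared deviations = 28.6422; SE* = √(28.6422/6) = 2.1849
Margin = 1.645 × 2.1849 = 3.5942
Interval: 28.01 ± 3.5942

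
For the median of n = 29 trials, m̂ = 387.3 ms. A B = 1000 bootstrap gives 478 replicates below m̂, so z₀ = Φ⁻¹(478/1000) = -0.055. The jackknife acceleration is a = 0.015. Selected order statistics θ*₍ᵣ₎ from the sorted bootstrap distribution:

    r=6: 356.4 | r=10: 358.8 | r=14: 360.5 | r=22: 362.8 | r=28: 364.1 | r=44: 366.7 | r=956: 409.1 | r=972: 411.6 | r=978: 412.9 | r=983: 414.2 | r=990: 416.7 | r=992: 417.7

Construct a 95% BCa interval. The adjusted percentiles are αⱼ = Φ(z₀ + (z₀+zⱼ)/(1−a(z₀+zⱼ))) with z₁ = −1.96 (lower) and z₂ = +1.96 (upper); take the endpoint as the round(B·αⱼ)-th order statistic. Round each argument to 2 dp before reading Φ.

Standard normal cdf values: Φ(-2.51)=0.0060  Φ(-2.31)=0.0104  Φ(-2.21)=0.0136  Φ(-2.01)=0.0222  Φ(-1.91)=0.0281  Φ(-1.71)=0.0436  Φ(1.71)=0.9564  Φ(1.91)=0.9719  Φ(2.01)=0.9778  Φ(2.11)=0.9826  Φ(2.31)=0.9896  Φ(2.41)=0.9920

Lower: z₀ + z₁ = -0.055 + (-1.960) = -2.015; 1 − a(z₀+z₁) = 1 − (0.015)(-2.015) = 1.0302; argument = -0.055 + (-2.015)/1.0302 = -2.0109 → -2.01.
α₁ = Φ(-2.01) = 0.0222; rank = round(1000 × 0.0222) = 22; θ*₍22₎ = 362.8.
Upper: z₀ + z₂ = 1.905; 1 − a(z₀+z₂) = 0.9714; argument = 1.9060 → 1.91; α₂ = 0.9719; rank = 972; θ*₍972₎ = 411.6.

(362.8, 411.6)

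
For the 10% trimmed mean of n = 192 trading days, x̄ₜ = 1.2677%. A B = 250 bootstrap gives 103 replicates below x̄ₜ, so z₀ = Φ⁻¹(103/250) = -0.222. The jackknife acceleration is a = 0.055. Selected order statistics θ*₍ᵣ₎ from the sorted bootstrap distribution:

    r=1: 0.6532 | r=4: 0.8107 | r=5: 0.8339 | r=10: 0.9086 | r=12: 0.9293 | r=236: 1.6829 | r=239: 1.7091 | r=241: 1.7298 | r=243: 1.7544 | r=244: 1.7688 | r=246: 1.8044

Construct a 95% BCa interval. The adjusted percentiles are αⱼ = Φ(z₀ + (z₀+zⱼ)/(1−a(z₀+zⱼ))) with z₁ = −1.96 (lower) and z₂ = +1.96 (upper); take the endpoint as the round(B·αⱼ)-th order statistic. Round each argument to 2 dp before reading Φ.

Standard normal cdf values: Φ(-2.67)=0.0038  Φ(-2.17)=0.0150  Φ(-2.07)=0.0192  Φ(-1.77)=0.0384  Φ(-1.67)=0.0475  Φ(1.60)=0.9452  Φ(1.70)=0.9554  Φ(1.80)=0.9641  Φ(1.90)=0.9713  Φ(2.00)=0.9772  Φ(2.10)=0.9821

Lower: z₀ + z₁ = -0.222 + (-1.960) = -2.182; 1 − a(z₀+z₁) = 1 − (0.055)(-2.182) = 1.1200; argument = -0.222 + (-2.182)/1.1200 = -2.1702 → -2.17.
α₁ = Φ(-2.17) = 0.0150; rank = round(250 × 0.0150) = 4; θ*₍4₎ = 0.8107.
Upper: z₀ + z₂ = 1.738; 1 − a(z₀+z₂) = 0.9044; argument = 1.6997 → 1.70; α₂ = 0.9554; rank = 239; θ*₍239₎ = 1.7091.

(0.8107, 1.7091)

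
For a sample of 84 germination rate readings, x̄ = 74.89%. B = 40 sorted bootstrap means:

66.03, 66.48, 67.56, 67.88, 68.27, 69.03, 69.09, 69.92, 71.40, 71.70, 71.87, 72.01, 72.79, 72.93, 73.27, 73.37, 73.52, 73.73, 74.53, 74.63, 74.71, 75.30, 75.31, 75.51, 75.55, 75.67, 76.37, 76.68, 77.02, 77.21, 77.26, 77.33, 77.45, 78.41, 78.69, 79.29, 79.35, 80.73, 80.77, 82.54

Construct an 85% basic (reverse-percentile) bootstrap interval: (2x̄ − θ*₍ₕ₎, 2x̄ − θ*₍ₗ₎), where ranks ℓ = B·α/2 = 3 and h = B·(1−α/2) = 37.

(70.43, 82.22)

Percentile endpoints at ranks 3 and 37: θ*₍3₎ = 67.56, θ*₍37₎ = 79.35.
Basic interval reflects these around x̄:
  lower = 2 × 74.89 − 79.35 = 70.43
  upper = 2 × 74.89 − 67.56 = 82.22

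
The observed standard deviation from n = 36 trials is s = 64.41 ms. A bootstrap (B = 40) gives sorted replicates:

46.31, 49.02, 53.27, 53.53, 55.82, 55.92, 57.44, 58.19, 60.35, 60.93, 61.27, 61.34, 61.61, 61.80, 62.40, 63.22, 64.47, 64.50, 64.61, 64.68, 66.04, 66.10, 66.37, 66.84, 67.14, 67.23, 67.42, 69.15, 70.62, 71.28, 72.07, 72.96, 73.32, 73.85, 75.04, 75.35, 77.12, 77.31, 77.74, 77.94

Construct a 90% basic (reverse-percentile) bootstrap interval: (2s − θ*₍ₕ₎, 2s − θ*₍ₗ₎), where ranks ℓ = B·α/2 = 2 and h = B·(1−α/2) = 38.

Percentile endpoints at ranks 2 and 38: θ*₍2₎ = 49.02, θ*₍38₎ = 77.31.
Basic interval reflects these around s:
  lower = 2 × 64.41 − 77.31 = 51.51
  upper = 2 × 64.41 − 49.02 = 79.80

(51.51, 79.80)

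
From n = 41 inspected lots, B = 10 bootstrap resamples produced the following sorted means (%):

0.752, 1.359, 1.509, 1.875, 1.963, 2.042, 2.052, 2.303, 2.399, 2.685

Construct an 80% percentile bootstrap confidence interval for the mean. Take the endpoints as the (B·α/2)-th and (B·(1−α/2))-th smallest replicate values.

(0.752, 2.399)

α = 0.20; lower rank = 10 × 0.100 = 1; upper rank = 10 × 0.900 = 9.
The 1st smallest replicate is 0.752; the 9th is 2.399.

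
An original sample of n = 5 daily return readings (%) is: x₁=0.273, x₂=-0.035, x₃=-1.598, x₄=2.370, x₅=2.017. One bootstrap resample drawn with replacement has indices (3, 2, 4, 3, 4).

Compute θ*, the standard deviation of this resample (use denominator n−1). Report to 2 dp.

θ* = 1.99

Resample values: -1.598, -0.035, 2.370, -1.598, 2.370.
Mean = 0.3018; sum of squared deviations = 15.8868
s² = 15.8868 / 4 = 3.9717
s = √3.9717 = 1.99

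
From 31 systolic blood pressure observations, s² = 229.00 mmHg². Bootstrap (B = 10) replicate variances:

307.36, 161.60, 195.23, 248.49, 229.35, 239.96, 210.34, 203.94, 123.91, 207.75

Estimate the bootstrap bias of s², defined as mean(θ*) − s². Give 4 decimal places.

bias = −16.2070

mean(θ*) = (307.36 + 161.60 + 195.23 + 248.49 + 229.35 + 239.96 + 210.34 + 203.94 + 123.91 + 207.75) / 10 = 212.79300
bias = 212.79300 − 229.00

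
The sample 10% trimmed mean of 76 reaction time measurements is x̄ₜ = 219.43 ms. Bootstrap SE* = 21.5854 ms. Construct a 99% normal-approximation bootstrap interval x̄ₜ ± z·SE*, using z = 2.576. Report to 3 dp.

Margin = 2.576 × 21.5854 = 55.6040
Interval: 219.43 ± 55.6040

(163.826, 275.034)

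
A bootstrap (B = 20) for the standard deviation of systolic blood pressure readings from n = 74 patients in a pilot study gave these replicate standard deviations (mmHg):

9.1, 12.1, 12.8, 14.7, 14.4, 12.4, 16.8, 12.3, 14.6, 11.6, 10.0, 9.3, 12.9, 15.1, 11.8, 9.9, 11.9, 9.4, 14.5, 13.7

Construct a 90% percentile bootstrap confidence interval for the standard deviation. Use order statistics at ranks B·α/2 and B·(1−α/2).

Sorted replicates: 9.1, 9.3, 9.4, 9.9, 10.0, 11.6, 11.8, 11.9, 12.1, 12.3, 12.4, 12.8, 12.9, 13.7, 14.4, 14.5, 14.6, 14.7, 15.1, 16.8
α = 0.10; lower rank = 20 × 0.050 = 1; upper rank = 20 × 0.950 = 19.
The 1st smallest replicate is 9.1; the 19th is 15.1.

(9.1, 15.1)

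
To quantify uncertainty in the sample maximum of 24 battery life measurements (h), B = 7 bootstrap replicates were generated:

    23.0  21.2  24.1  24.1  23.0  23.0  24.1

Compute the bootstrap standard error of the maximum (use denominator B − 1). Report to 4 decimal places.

Bootstrap SE is the standard deviation of the 7 replicate maximums.
Mean of replicates: (23.0 + 21.2 + 24.1 + 24.1 + 23.0 + 23.0 + 24.1) / 7 = 162.50000 / 7 = 23.21429
Sum of squared deviations: (−0.21429)² + (−2.01429)² + (+0.88571)² + (+0.88571)² + (−0.21429)² + (−0.21429)² + (+0.88571)² = 6.54857
Variance = 6.54857 / 6 = 1.09143
SE* = √1.09143

SE* = 1.0447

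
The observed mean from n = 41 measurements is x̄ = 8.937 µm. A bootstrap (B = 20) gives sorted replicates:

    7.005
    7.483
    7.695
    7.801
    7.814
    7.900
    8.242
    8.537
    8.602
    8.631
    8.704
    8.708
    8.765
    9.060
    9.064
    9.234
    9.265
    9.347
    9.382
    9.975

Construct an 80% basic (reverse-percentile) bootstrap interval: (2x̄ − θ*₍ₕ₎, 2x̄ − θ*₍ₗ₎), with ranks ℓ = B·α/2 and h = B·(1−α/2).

(8.527, 10.391)

Percentile endpoints at ranks 2 and 18: θ*₍2₎ = 7.483, θ*₍18₎ = 9.347.
Basic interval reflects these around x̄:
  lower = 2 × 8.937 − 9.347 = 8.527
  upper = 2 × 8.937 − 7.483 = 10.391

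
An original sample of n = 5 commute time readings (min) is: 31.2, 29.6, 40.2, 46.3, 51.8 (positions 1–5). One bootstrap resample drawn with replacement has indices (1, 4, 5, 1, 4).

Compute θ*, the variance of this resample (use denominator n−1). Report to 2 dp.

θ* = 91.06

Resample values: 31.2, 46.3, 51.8, 31.2, 46.3.
Mean = 41.3600; sum of squared deviations = 364.2520
s² = 364.2520 / 4 = 91.0630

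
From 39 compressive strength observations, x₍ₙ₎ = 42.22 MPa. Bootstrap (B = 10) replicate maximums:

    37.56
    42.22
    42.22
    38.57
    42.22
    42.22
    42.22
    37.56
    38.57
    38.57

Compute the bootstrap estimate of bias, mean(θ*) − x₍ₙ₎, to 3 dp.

mean(θ*) = (37.56 + 42.22 + 42.22 + 38.57 + 42.22 + 42.22 + 42.22 + 37.56 + 38.57 + 38.57) / 10 = 40.1930
bias = 40.1930 − 42.22

bias = −2.027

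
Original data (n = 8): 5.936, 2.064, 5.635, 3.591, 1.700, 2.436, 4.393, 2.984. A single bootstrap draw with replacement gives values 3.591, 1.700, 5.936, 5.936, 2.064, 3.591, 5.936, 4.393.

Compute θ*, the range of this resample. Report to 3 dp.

Range = 5.936 − 1.700 = 4.236

θ* = 4.236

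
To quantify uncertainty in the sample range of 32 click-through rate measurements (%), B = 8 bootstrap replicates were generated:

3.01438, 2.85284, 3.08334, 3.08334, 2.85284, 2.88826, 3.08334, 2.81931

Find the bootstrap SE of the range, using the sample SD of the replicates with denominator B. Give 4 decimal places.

SE* = 0.1098

Bootstrap SE is the standard deviation of the 8 replicate ranges.
Mean of replicates: (3.01438 + 2.85284 + 3.08334 + 3.08334 + 2.85284 + 2.88826 + 3.08334 + 2.81931) / 8 = 23.677650 / 8 = 2.959706
Sum of squared deviations: (+0.054674)² + (−0.106866)² + (+0.123634)² + (+0.123634)² + (−0.106866)² + (−0.071446)² + (+0.123634)² + (−0.140396)² = 0.096502
Variance = 0.096502 / 8 = 0.012063
SE* = √0.012063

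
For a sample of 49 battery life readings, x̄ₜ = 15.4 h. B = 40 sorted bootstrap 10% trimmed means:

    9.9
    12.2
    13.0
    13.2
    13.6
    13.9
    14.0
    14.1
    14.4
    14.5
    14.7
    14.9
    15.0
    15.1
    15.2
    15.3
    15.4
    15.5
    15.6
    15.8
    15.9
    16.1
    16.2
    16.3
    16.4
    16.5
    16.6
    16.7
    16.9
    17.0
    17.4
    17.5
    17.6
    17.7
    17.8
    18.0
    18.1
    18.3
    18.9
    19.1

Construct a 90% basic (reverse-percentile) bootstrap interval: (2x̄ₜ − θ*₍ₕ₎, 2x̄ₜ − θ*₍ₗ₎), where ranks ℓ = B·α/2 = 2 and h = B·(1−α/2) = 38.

(12.5, 18.6)

Percentile endpoints at ranks 2 and 38: θ*₍2₎ = 12.2, θ*₍38₎ = 18.3.
Basic interval reflects these around x̄ₜ:
  lower = 2 × 15.4 − 18.3 = 12.5
  upper = 2 × 15.4 − 12.2 = 18.6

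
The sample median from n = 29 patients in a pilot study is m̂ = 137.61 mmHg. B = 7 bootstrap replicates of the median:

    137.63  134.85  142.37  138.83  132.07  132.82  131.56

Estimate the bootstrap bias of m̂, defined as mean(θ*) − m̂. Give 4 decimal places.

mean(θ*) = (137.63 + 134.85 + 142.37 + 138.83 + 132.07 + 132.82 + 131.56) / 7 = 135.73286
bias = 135.73286 − 137.61

bias = −1.8771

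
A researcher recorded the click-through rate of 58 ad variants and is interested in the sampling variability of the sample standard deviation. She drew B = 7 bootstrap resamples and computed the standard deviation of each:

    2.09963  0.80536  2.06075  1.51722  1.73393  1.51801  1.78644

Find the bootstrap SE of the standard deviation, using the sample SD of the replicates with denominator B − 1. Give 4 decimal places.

SE* = 0.4368

Bootstrap SE is the standard deviation of the 7 replicate standard deviations.
Mean of replicates: (2.09963 + 0.80536 + 2.06075 + 1.51722 + 1.73393 + 1.51801 + 1.78644) / 7 = 11.521340 / 7 = 1.645906
Sum of squared deviations: (+0.453724)² + (−0.840546)² + (+0.414844)² + (−0.128686)² + (+0.088024)² + (−0.127896)² + (+0.140534)² = 1.144894
Variance = 1.144894 / 6 = 0.190816
SE* = √0.190816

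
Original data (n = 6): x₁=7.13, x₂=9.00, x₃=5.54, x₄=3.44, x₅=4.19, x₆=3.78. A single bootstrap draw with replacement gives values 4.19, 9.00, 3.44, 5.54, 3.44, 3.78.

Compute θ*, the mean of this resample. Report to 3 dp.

θ* = 4.898

Mean = (4.19 + 9.00 + 3.44 + 5.54 + 3.44 + 3.78) / 6 = 29.390 / 6 = 4.898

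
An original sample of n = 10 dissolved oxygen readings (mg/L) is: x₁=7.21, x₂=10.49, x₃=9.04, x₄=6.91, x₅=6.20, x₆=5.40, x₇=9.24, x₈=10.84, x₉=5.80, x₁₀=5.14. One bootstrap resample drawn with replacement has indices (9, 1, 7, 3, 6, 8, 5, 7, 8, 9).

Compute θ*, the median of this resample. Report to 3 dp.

Resample values: 5.80, 7.21, 9.24, 9.04, 5.40, 10.84, 6.20, 9.24, 10.84, 5.80.
Sorted: 5.40, 5.80, 5.80, 6.20, 7.21, 9.04, 9.24, 9.24, 10.84, 10.84
Median = average of the two middle values = 8.125

θ* = 8.125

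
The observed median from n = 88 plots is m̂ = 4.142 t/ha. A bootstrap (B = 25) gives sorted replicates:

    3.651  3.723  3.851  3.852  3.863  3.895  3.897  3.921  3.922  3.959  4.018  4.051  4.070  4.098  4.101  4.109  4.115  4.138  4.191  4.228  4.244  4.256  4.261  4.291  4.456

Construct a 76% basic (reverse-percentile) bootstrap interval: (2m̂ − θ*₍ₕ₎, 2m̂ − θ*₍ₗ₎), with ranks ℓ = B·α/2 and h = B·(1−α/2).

Percentile endpoints at ranks 3 and 22: θ*₍3₎ = 3.851, θ*₍22₎ = 4.256.
Basic interval reflects these around m̂:
  lower = 2 × 4.142 − 4.256 = 4.028
  upper = 2 × 4.142 − 3.851 = 4.433

(4.028, 4.433)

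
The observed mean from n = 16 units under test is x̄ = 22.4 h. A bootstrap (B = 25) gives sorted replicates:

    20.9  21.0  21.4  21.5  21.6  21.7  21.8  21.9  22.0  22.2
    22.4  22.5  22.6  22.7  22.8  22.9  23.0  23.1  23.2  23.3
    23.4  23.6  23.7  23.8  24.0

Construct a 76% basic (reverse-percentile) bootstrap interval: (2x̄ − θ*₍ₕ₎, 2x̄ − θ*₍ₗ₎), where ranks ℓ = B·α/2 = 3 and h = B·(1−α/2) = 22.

Percentile endpoints at ranks 3 and 22: θ*₍3₎ = 21.4, θ*₍22₎ = 23.6.
Basic interval reflects these around x̄:
  lower = 2 × 22.4 − 23.6 = 21.2
  upper = 2 × 22.4 − 21.4 = 23.4

(21.2, 23.4)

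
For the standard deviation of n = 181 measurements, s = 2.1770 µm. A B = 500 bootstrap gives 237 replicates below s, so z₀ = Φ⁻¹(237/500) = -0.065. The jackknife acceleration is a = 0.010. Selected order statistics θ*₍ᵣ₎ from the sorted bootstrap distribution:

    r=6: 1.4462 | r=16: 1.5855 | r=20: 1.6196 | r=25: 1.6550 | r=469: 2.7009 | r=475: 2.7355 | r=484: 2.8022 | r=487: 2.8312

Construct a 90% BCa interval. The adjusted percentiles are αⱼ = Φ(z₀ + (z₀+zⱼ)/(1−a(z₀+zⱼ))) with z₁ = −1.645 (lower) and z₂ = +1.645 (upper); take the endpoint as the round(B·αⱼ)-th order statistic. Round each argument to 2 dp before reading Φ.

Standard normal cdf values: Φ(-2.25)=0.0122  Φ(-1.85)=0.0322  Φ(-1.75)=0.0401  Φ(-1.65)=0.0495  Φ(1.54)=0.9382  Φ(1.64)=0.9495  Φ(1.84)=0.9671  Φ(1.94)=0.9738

Lower: z₀ + z₁ = -0.065 + (-1.645) = -1.710; 1 − a(z₀+z₁) = 1 − (0.010)(-1.710) = 1.0171; argument = -0.065 + (-1.710)/1.0171 = -1.7463 → -1.75.
α₁ = Φ(-1.75) = 0.0401; rank = round(500 × 0.0401) = 20; θ*₍20₎ = 1.6196.
Upper: z₀ + z₂ = 1.580; 1 − a(z₀+z₂) = 0.9842; argument = 1.5404 → 1.54; α₂ = 0.9382; rank = 469; θ*₍469₎ = 2.7009.

(1.6196, 2.7009)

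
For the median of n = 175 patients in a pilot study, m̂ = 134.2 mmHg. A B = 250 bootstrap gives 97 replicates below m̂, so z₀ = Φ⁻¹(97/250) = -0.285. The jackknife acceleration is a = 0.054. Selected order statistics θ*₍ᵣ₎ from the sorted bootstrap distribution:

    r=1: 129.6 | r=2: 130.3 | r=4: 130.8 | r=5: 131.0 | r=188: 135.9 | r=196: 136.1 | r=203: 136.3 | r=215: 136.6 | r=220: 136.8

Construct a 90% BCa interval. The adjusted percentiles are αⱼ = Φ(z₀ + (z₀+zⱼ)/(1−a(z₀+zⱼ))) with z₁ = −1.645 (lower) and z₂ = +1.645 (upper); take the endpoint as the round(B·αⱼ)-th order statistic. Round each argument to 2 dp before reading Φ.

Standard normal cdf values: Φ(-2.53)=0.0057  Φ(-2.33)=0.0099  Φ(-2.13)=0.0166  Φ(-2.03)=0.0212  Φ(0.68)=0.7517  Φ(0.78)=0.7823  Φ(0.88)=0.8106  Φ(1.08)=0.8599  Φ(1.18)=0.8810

Lower: z₀ + z₁ = -0.285 + (-1.645) = -1.930; 1 − a(z₀+z₁) = 1 − (0.054)(-1.930) = 1.1042; argument = -0.285 + (-1.930)/1.1042 = -2.0328 → -2.03.
α₁ = Φ(-2.03) = 0.0212; rank = round(250 × 0.0212) = 5; θ*₍5₎ = 131.0.
Upper: z₀ + z₂ = 1.360; 1 − a(z₀+z₂) = 0.9266; argument = 1.1828 → 1.18; α₂ = 0.8810; rank = 220; θ*₍220₎ = 136.8.

(131.0, 136.8)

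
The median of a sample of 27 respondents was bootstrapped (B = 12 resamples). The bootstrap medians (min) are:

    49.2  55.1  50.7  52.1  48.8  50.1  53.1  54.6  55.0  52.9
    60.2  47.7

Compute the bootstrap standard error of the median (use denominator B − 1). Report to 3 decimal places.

SE* = 3.490

Bootstrap SE is the standard deviation of the 12 replicate medians.
Mean of replicates: (49.2 + 55.1 + 50.7 + 52.1 + 48.8 + 50.1 + 53.1 + 54.6 + 55.0 + 52.9 + 60.2 + 47.7) / 12 = 629.5000 / 12 = 52.4583
Sum of squared deviations: (−3.2583)² + (+2.6417)² + (−1.7583)² + (−0.3583)² + (−3.6583)² + (−2.3583)² + (+0.6417)² + (+2.1417)² + (+2.5417)² + (+0.4417)² + (+7.7417)² + (−4.7583)² = 133.9892
Variance = 133.9892 / 11 = 12.1808
SE* = √12.1808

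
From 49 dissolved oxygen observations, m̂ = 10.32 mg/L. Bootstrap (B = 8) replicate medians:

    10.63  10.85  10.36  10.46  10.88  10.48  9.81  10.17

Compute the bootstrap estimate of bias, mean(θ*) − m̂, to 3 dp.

mean(θ*) = (10.63 + 10.85 + 10.36 + 10.46 + 10.88 + 10.48 + 9.81 + 10.17) / 8 = 10.4550
bias = 10.4550 − 10.32

bias = +0.135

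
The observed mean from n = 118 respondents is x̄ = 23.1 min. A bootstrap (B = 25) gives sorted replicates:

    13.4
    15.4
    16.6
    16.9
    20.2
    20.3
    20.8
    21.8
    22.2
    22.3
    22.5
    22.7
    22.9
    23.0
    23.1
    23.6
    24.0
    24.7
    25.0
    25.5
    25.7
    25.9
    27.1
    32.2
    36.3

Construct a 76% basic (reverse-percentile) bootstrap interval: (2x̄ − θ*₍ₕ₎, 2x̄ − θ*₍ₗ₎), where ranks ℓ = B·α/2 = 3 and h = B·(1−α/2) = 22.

(20.3, 29.6)

Percentile endpoints at ranks 3 and 22: θ*₍3₎ = 16.6, θ*₍22₎ = 25.9.
Basic interval reflects these around x̄:
  lower = 2 × 23.1 − 25.9 = 20.3
  upper = 2 × 23.1 − 16.6 = 29.6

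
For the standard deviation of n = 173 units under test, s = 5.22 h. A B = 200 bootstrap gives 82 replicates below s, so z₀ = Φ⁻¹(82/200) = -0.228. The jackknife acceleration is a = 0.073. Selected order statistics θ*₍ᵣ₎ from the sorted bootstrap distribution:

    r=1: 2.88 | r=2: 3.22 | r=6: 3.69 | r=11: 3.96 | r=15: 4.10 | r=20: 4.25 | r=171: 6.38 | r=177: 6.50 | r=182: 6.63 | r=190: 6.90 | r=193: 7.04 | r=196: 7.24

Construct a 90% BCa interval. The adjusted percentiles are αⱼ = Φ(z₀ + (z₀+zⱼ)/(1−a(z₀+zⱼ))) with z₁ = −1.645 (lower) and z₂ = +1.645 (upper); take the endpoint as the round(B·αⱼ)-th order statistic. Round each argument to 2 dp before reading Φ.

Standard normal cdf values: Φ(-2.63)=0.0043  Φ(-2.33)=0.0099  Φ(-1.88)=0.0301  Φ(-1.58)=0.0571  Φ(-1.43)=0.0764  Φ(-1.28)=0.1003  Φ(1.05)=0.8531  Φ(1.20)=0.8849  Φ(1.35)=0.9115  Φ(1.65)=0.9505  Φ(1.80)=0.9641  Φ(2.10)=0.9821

Lower: z₀ + z₁ = -0.228 + (-1.645) = -1.873; 1 − a(z₀+z₁) = 1 − (0.073)(-1.873) = 1.1367; argument = -0.228 + (-1.873)/1.1367 = -1.8757 → -1.88.
α₁ = Φ(-1.88) = 0.0301; rank = round(200 × 0.0301) = 6; θ*₍6₎ = 3.69.
Upper: z₀ + z₂ = 1.417; 1 − a(z₀+z₂) = 0.8966; argument = 1.3525 → 1.35; α₂ = 0.9115; rank = 182; θ*₍182₎ = 6.63.

(3.69, 6.63)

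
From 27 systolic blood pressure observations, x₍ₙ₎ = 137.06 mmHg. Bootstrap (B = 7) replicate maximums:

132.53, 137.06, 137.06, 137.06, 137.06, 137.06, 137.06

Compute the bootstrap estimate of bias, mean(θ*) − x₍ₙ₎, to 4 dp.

mean(θ*) = (132.53 + 137.06 + 137.06 + 137.06 + 137.06 + 137.06 + 137.06) / 7 = 136.41286
bias = 136.41286 − 137.06

bias = −0.6471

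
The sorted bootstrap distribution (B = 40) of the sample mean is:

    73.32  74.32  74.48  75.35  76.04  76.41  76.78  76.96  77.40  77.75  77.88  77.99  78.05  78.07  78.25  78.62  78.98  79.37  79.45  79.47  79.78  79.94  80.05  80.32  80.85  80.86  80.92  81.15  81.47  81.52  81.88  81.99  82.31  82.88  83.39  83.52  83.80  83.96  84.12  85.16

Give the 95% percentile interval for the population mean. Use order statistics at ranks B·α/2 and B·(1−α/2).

α = 0.05; lower rank = 40 × 0.025 = 1; upper rank = 40 × 0.975 = 39.
The 1st smallest replicate is 73.32; the 39th is 84.12.

(73.32, 84.12)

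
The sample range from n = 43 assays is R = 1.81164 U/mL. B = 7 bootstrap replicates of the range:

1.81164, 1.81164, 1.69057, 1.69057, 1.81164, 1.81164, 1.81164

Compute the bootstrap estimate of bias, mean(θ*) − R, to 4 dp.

mean(θ*) = (1.81164 + 1.81164 + 1.69057 + 1.69057 + 1.81164 + 1.81164 + 1.81164) / 7 = 1.77705
bias = 1.77705 − 1.81164

bias = −0.0346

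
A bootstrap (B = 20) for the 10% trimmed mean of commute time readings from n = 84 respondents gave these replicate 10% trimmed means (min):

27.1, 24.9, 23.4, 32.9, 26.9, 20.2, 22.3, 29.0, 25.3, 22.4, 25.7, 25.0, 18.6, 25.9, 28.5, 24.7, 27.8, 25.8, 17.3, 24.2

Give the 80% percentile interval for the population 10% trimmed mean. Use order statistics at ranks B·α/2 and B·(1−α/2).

Sorted replicates: 17.3, 18.6, 20.2, 22.3, 22.4, 23.4, 24.2, 24.7, 24.9, 25.0, 25.3, 25.7, 25.8, 25.9, 26.9, 27.1, 27.8, 28.5, 29.0, 32.9
α = 0.20; lower rank = 20 × 0.100 = 2; upper rank = 20 × 0.900 = 18.
The 2nd smallest replicate is 18.6; the 18th is 28.5.

(18.6, 28.5)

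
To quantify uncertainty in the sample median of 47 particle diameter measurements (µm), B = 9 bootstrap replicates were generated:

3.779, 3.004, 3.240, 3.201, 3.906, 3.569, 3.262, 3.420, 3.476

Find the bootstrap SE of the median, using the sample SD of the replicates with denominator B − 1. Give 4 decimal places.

SE* = 0.2890

Bootstrap SE is the standard deviation of the 9 replicate medians.
Mean of replicates: (3.779 + 3.004 + 3.240 + 3.201 + 3.906 + 3.569 + 3.262 + 3.420 + 3.476) / 9 = 30.85700 / 9 = 3.42856
Sum of squared deviations: (+0.35044)² + (−0.42456)² + (−0.18856)² + (−0.22756)² + (+0.47744)² + (+0.14044)² + (−0.16656)² + (−0.00856)² + (+0.04744)² = 0.66814
Variance = 0.66814 / 8 = 0.08352
SE* = √0.08352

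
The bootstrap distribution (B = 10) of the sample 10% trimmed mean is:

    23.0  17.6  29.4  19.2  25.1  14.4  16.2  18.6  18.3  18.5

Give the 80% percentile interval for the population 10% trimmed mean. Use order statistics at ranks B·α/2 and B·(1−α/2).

(14.4, 25.1)

Sorted replicates: 14.4, 16.2, 17.6, 18.3, 18.5, 18.6, 19.2, 23.0, 25.1, 29.4
α = 0.20; lower rank = 10 × 0.100 = 1; upper rank = 10 × 0.900 = 9.
The 1st smallest replicate is 14.4; the 9th is 25.1.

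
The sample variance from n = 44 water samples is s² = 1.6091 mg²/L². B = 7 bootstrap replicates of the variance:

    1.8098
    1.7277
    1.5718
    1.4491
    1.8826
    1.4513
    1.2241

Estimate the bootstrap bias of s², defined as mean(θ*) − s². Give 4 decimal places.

mean(θ*) = (1.8098 + 1.7277 + 1.5718 + 1.4491 + 1.8826 + 1.4513 + 1.2241) / 7 = 1.58806
bias = 1.58806 − 1.6091

bias = −0.0210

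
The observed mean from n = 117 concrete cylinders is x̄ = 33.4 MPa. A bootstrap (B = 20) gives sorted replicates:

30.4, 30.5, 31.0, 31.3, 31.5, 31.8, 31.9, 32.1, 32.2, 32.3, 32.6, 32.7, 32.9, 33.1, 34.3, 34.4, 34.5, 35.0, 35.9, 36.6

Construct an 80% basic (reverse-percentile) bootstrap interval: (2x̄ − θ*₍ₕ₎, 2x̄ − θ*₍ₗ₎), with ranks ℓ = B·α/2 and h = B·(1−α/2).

(31.8, 36.3)

Percentile endpoints at ranks 2 and 18: θ*₍2₎ = 30.5, θ*₍18₎ = 35.0.
Basic interval reflects these around x̄:
  lower = 2 × 33.4 − 35.0 = 31.8
  upper = 2 × 33.4 − 30.5 = 36.3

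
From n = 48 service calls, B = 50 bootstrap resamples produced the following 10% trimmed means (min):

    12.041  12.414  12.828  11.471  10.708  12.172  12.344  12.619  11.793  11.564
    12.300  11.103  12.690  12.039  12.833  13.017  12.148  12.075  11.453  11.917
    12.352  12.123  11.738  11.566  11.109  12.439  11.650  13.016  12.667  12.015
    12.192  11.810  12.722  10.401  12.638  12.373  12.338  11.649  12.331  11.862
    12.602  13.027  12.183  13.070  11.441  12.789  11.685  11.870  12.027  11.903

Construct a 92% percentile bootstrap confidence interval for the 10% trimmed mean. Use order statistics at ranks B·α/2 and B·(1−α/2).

Sorted replicates: 10.401, 10.708, 11.103, 11.109, 11.441, 11.453, 11.471, 11.564, 11.566, 11.649, 11.650, 11.685, 11.738, 11.793, 11.810, 11.862, 11.870, 11.903, 11.917, 12.015, 12.027, 12.039, 12.041, 12.075, 12.123, 12.148, 12.172, 12.183, 12.192, 12.300, 12.331, 12.338, 12.344, 12.352, 12.373, 12.414, 12.439, 12.602, 12.619, 12.638, 12.667, 12.690, 12.722, 12.789, 12.828, 12.833, 13.016, 13.017, 13.027, 13.070
α = 0.08; lower rank = 50 × 0.040 = 2; upper rank = 50 × 0.960 = 48.
The 2nd smallest replicate is 10.708; the 48th is 13.017.

(10.708, 13.017)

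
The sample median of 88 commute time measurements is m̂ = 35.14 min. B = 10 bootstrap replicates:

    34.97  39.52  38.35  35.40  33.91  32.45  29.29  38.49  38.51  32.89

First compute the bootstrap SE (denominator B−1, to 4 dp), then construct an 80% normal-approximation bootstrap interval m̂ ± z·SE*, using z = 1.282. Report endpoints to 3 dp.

(30.875, 39.405)

Mean of replicates = 35.3780; sum of squared deviations = 99.6320; SE* = √(99.6320/9) = 3.3272
Margin = 1.282 × 3.3272 = 4.2655
Interval: 35.14 ± 4.2655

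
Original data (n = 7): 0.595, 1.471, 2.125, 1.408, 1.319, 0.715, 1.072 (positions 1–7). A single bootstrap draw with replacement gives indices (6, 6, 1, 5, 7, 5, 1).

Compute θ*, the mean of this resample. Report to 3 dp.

Resample values: 0.715, 0.715, 0.595, 1.319, 1.072, 1.319, 0.595.
Mean = (0.715 + 0.715 + 0.595 + 1.319 + 1.072 + 1.319 + 0.595) / 7 = 6.3300 / 7 = 0.904

θ* = 0.904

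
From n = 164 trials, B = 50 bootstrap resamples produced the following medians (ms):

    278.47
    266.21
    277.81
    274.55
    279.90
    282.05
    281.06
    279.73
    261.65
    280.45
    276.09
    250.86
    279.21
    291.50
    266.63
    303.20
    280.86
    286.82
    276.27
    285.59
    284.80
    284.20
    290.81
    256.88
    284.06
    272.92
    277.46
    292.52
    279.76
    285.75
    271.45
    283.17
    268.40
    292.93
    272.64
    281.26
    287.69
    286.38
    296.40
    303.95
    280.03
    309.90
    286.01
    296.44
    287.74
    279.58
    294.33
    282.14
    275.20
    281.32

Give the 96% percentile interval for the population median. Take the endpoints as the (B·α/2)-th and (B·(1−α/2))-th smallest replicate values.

Sorted replicates: 250.86, 256.88, 261.65, 266.21, 266.63, 268.40, 271.45, 272.64, 272.92, 274.55, 275.20, 276.09, 276.27, 277.46, 277.81, 278.47, 279.21, 279.58, 279.73, 279.76, 279.90, 280.03, 280.45, 280.86, 281.06, 281.26, 281.32, 282.05, 282.14, 283.17, 284.06, 284.20, 284.80, 285.59, 285.75, 286.01, 286.38, 286.82, 287.69, 287.74, 290.81, 291.50, 292.52, 292.93, 294.33, 296.40, 296.44, 303.20, 303.95, 309.90
α = 0.04; lower rank = 50 × 0.020 = 1; upper rank = 50 × 0.980 = 49.
The 1st smallest replicate is 250.86; the 49th is 303.95.

(250.86, 303.95)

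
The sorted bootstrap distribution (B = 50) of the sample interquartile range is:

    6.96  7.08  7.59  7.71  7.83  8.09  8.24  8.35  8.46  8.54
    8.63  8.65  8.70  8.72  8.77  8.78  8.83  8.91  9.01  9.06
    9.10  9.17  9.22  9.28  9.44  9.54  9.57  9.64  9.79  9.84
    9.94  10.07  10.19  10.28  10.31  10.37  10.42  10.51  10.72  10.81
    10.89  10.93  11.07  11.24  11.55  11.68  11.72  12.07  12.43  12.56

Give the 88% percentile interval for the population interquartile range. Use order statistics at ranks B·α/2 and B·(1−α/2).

α = 0.12; lower rank = 50 × 0.060 = 3; upper rank = 50 × 0.940 = 47.
The 3rd smallest replicate is 7.59; the 47th is 11.72.

(7.59, 11.72)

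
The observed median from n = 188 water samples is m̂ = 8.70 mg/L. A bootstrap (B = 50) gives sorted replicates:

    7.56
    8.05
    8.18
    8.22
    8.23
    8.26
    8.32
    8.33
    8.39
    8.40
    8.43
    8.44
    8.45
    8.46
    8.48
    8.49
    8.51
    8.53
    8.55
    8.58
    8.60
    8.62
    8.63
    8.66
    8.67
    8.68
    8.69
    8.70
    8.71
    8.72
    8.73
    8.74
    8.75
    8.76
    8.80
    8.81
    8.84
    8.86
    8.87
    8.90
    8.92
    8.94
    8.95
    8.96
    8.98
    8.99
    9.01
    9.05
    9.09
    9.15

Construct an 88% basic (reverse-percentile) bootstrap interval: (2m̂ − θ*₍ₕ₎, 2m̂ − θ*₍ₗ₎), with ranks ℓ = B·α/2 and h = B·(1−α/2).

Percentile endpoints at ranks 3 and 47: θ*₍3₎ = 8.18, θ*₍47₎ = 9.01.
Basic interval reflects these around m̂:
  lower = 2 × 8.70 − 9.01 = 8.39
  upper = 2 × 8.70 − 8.18 = 9.22

(8.39, 9.22)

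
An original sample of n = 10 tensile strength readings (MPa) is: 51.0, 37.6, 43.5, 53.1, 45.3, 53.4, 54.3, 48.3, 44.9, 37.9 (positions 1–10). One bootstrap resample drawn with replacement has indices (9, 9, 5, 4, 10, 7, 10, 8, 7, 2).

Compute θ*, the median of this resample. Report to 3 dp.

θ* = 45.100

Resample values: 44.9, 44.9, 45.3, 53.1, 37.9, 54.3, 37.9, 48.3, 54.3, 37.6.
Sorted: 37.6, 37.9, 37.9, 44.9, 44.9, 45.3, 48.3, 53.1, 54.3, 54.3
Median = average of the two middle values = 45.100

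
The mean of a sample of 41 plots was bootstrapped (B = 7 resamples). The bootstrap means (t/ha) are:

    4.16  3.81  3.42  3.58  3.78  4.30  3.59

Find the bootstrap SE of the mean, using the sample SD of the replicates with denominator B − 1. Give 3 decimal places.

SE* = 0.321

Bootstrap SE is the standard deviation of the 7 replicate means.
Mean of replicates: (4.16 + 3.81 + 3.42 + 3.58 + 3.78 + 4.30 + 3.59) / 7 = 26.6400 / 7 = 3.8057
Sum of squared deviations: (+0.3543)² + (+0.0043)² + (−0.3857)² + (−0.2257)² + (−0.0257)² + (+0.4943)² + (−0.2157)² = 0.6168
Variance = 0.6168 / 6 = 0.1028
SE* = √0.1028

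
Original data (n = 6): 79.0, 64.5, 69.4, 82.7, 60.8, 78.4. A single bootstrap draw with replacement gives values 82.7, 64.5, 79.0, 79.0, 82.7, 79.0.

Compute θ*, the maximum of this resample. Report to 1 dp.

θ* = 82.7

Maximum = 82.7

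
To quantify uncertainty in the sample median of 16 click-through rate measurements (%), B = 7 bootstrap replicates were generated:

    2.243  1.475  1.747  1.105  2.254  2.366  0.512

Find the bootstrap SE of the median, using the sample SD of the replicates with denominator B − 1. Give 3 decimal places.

Bootstrap SE is the standard deviation of the 7 replicate medians.
Mean of replicates: (2.243 + 1.475 + 1.747 + 1.105 + 2.254 + 2.366 + 0.512) / 7 = 11.7020 / 7 = 1.6717
Sum of squared deviations: (+0.5713)² + (−0.1967)² + (+0.0753)² + (−0.5667)² + (+0.5823)² + (+0.6943)² + (−1.1597)² = 2.8579
Variance = 2.8579 / 6 = 0.4763
SE* = √0.4763

SE* = 0.690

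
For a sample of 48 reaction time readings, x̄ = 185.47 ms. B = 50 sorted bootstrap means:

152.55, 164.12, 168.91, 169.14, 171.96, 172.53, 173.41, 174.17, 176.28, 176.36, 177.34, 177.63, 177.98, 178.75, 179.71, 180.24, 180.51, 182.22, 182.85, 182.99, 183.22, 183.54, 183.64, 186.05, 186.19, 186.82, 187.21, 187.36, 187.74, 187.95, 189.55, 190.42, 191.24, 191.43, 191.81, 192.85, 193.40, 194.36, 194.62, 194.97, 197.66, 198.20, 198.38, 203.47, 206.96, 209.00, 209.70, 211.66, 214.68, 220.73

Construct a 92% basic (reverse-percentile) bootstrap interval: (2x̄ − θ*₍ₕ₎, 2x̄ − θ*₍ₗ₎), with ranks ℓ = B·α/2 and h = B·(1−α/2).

(159.28, 206.82)

Percentile endpoints at ranks 2 and 48: θ*₍2₎ = 164.12, θ*₍48₎ = 211.66.
Basic interval reflects these around x̄:
  lower = 2 × 185.47 − 211.66 = 159.28
  upper = 2 × 185.47 − 164.12 = 206.82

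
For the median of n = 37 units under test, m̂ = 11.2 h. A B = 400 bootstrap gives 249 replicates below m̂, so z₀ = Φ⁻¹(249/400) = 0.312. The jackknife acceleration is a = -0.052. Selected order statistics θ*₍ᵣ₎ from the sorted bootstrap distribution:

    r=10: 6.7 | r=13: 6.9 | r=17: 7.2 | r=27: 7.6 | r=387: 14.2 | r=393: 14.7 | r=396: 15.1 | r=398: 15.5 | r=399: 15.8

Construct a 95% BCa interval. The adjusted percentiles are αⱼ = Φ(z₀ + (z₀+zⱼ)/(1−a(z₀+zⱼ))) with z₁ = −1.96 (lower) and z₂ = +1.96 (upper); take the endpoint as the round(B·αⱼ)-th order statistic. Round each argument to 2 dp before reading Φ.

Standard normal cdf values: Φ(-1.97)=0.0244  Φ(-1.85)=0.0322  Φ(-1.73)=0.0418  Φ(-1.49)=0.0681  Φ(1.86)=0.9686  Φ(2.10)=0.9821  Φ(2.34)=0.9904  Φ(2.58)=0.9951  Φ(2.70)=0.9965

(7.6, 15.1)

Lower: z₀ + z₁ = 0.312 + (-1.960) = -1.648; 1 − a(z₀+z₁) = 1 − (-0.052)(-1.648) = 0.9143; argument = 0.312 + (-1.648)/0.9143 = -1.4905 → -1.49.
α₁ = Φ(-1.49) = 0.0681; rank = round(400 × 0.0681) = 27; θ*₍27₎ = 7.6.
Upper: z₀ + z₂ = 2.272; 1 − a(z₀+z₂) = 1.1181; argument = 2.3439 → 2.34; α₂ = 0.9904; rank = 396; θ*₍396₎ = 15.1.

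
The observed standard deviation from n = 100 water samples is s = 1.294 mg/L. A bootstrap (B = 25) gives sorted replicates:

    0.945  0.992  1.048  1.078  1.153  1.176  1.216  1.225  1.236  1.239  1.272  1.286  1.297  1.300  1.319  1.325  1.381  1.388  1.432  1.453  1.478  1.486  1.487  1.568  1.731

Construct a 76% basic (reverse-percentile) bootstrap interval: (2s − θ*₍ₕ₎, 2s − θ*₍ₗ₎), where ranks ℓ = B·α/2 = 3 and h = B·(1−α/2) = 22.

(1.102, 1.540)

Percentile endpoints at ranks 3 and 22: θ*₍3₎ = 1.048, θ*₍22₎ = 1.486.
Basic interval reflects these around s:
  lower = 2 × 1.294 − 1.486 = 1.102
  upper = 2 × 1.294 − 1.048 = 1.540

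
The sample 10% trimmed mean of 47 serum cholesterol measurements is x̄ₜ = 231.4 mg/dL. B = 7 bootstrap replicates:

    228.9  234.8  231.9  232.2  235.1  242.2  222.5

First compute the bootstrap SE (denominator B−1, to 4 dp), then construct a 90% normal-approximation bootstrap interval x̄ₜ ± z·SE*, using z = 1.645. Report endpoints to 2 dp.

Mean of replicates = 232.5143; sum of squared deviations = 219.5486; SE* = √(219.5486/6) = 6.0491
Margin = 1.645 × 6.0491 = 9.951
Interval: 231.4 ± 9.951

(221.45, 241.35)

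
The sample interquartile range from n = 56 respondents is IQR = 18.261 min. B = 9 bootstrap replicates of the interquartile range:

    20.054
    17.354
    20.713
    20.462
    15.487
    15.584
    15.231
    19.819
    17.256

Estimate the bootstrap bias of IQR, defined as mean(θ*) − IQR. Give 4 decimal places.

bias = −0.2654

mean(θ*) = (20.054 + 17.354 + 20.713 + 20.462 + 15.487 + 15.584 + 15.231 + 19.819 + 17.256) / 9 = 17.99556
bias = 17.99556 − 18.261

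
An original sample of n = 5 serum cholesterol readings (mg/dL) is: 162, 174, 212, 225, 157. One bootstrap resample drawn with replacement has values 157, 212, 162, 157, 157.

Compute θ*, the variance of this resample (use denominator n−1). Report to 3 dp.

Mean = 169.0000; sum of squared deviations = 2330.0000
s² = 2330.0000 / 4 = 582.5000

θ* = 582.500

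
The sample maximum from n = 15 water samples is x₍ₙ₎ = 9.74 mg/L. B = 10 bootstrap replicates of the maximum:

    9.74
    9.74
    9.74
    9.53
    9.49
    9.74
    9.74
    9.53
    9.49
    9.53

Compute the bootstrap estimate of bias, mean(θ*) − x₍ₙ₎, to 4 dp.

bias = −0.1130

mean(θ*) = (9.74 + 9.74 + 9.74 + 9.53 + 9.49 + 9.74 + 9.74 + 9.53 + 9.49 + 9.53) / 10 = 9.62700
bias = 9.62700 − 9.74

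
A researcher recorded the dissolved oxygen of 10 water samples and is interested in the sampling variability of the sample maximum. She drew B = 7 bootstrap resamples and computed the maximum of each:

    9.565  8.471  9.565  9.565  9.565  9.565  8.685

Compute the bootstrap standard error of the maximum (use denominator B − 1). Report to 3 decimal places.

Bootstrap SE is the standard deviation of the 7 replicate maximums.
Mean of replicates: (9.565 + 8.471 + 9.565 + 9.565 + 9.565 + 9.565 + 8.685) / 7 = 64.9810 / 7 = 9.2830
Sum of squared deviations: (+0.2820)² + (−0.8120)² + (+0.2820)² + (+0.2820)² + (+0.2820)² + (+0.2820)² + (−0.5980)² = 1.4146
Variance = 1.4146 / 6 = 0.2358
SE* = √0.2358

SE* = 0.486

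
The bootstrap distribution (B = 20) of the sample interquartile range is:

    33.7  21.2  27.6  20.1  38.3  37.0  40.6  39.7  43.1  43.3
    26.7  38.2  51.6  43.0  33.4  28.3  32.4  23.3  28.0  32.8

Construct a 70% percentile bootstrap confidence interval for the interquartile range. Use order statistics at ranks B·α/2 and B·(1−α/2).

(23.3, 43.0)

Sorted replicates: 20.1, 21.2, 23.3, 26.7, 27.6, 28.0, 28.3, 32.4, 32.8, 33.4, 33.7, 37.0, 38.2, 38.3, 39.7, 40.6, 43.0, 43.1, 43.3, 51.6
α = 0.30; lower rank = 20 × 0.150 = 3; upper rank = 20 × 0.850 = 17.
The 3rd smallest replicate is 23.3; the 17th is 43.0.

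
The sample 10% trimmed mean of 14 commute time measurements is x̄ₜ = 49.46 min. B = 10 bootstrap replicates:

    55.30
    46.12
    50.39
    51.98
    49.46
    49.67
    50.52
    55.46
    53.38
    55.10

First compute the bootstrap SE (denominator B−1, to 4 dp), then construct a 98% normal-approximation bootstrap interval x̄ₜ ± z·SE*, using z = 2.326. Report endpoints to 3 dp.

(42.315, 56.605)

Mean of replicates = 51.7380; sum of squared deviations = 84.9274; SE* = √(84.9274/9) = 3.0719
Margin = 2.326 × 3.0719 = 7.1452
Interval: 49.46 ± 7.1452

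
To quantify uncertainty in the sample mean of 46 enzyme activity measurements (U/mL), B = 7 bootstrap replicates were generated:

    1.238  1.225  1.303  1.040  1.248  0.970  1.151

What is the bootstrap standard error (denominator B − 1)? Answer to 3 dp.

SE* = 0.122

Bootstrap SE is the standard deviation of the 7 replicate means.
Mean of replicates: (1.238 + 1.225 + 1.303 + 1.040 + 1.248 + 0.970 + 1.151) / 7 = 8.1750 / 7 = 1.1679
Sum of squared deviations: (+0.0701)² + (+0.0571)² + (+0.1351)² + (−0.1279)² + (+0.0801)² + (−0.1979)² + (−0.0169)² = 0.0887
Variance = 0.0887 / 6 = 0.0148
SE* = √0.0148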